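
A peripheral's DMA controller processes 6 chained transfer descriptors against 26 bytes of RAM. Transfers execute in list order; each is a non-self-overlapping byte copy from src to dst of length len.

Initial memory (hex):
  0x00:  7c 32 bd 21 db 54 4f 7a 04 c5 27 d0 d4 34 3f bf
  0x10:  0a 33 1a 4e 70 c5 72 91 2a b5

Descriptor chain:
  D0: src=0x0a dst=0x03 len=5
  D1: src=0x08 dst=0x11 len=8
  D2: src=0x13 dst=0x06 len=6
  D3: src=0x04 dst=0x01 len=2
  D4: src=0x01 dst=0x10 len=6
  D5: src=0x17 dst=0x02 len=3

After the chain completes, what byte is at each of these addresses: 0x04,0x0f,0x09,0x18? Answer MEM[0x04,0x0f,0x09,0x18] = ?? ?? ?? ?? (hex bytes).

#0 dst[0x03+5] := {0x27,0xd0,0xd4,0x34,0x3f}
#1 dst[0x11+8] := {0x04,0xc5,0x27,0xd0,0xd4,0x34,0x3f,0xbf}
#2 dst[0x06+6] := {0x27,0xd0,0xd4,0x34,0x3f,0xbf}
#3 dst[0x01+2] := {0xd0,0xd4}
#4 dst[0x10+6] := {0xd0,0xd4,0x27,0xd0,0xd4,0x27}
#5 dst[0x02+3] := {0x3f,0xbf,0xb5}
query mem[0x04]=0xb5, mem[0x0f]=0xbf, mem[0x09]=0x34, mem[0x18]=0xbf

MEM[0x04,0x0f,0x09,0x18] = b5 bf 34 bf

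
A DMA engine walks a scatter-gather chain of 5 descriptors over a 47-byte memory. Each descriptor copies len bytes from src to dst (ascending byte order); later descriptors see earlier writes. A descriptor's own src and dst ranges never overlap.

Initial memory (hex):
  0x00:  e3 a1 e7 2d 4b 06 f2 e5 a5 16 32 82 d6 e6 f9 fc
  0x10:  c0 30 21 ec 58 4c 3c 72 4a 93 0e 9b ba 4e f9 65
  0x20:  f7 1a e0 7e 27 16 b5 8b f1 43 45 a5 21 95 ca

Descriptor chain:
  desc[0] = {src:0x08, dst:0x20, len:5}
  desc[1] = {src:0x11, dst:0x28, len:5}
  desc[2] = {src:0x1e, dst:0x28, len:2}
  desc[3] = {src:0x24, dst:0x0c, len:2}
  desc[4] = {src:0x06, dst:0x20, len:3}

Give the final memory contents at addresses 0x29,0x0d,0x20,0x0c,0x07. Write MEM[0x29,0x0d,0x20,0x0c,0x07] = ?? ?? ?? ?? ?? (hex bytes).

MEM[0x29,0x0d,0x20,0x0c,0x07] = 65 16 f2 d6 e5

[0] 0x08->0x20 len=5 : a5 16 32 82 d6
[1] 0x11->0x28 len=5 : 30 21 ec 58 4c
[2] 0x1e->0x28 len=2 : f9 65
[3] 0x24->0x0c len=2 : d6 16
[4] 0x06->0x20 len=3 : f2 e5 a5
query mem[0x29]=0x65, mem[0x0d]=0x16, mem[0x20]=0xf2, mem[0x0c]=0xd6, mem[0x07]=0xe5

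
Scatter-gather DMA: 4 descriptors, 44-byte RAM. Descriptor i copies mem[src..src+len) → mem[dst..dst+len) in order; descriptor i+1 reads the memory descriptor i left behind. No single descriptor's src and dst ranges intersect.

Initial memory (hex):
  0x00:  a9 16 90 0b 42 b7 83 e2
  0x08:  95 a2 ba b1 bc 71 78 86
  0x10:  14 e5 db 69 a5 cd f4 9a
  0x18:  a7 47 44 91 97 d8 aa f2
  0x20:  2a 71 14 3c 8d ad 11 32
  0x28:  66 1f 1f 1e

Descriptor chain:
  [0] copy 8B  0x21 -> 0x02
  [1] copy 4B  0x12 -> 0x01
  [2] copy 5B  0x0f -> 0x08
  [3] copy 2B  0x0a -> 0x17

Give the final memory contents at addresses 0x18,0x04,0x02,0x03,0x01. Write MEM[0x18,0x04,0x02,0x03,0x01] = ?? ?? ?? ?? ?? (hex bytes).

MEM[0x18,0x04,0x02,0x03,0x01] = db cd 69 a5 db

D0: mem[0x02..0x09] <- [71 14 3c 8d ad 11 32 66]
D1: mem[0x01..0x04] <- [db 69 a5 cd]
D2: mem[0x08..0x0c] <- [86 14 e5 db 69]
D3: mem[0x17..0x18] <- [e5 db]
query mem[0x18]=0xdb, mem[0x04]=0xcd, mem[0x02]=0x69, mem[0x03]=0xa5, mem[0x01]=0xdb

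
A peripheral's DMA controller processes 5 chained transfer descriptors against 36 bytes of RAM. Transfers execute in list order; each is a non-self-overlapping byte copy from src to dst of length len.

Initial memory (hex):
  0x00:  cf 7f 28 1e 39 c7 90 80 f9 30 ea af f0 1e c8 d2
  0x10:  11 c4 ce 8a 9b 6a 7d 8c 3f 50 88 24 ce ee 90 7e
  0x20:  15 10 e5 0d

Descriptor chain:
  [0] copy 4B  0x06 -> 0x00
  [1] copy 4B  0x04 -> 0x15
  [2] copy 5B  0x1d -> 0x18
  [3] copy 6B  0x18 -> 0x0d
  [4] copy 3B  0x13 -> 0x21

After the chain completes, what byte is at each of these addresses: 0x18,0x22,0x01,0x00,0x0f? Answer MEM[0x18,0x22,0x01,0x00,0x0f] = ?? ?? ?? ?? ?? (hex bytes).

MEM[0x18,0x22,0x01,0x00,0x0f] = ee 9b 80 90 7e

[0] 0x06->0x00 len=4 : 90 80 f9 30
[1] 0x04->0x15 len=4 : 39 c7 90 80
[2] 0x1d->0x18 len=5 : ee 90 7e 15 10
[3] 0x18->0x0d len=6 : ee 90 7e 15 10 ee
[4] 0x13->0x21 len=3 : 8a 9b 39
query mem[0x18]=0xee, mem[0x22]=0x9b, mem[0x01]=0x80, mem[0x00]=0x90, mem[0x0f]=0x7e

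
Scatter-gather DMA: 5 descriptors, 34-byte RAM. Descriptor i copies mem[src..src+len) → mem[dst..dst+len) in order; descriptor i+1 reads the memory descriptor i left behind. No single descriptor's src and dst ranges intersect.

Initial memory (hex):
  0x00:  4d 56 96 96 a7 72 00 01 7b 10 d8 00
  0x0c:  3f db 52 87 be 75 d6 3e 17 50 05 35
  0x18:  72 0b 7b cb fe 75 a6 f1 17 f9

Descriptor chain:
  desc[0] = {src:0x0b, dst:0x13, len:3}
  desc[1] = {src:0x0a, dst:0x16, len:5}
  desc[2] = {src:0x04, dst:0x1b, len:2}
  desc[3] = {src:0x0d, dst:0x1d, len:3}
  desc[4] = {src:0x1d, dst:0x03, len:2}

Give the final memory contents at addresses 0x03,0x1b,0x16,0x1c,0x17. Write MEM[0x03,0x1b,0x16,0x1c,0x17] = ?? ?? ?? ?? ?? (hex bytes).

D0: mem[0x13..0x15] <- [00 3f db]
D1: mem[0x16..0x1a] <- [d8 00 3f db 52]
D2: mem[0x1b..0x1c] <- [a7 72]
D3: mem[0x1d..0x1f] <- [db 52 87]
D4: mem[0x03..0x04] <- [db 52]
query mem[0x03]=0xdb, mem[0x1b]=0xa7, mem[0x16]=0xd8, mem[0x1c]=0x72, mem[0x17]=0x00

MEM[0x03,0x1b,0x16,0x1c,0x17] = db a7 d8 72 00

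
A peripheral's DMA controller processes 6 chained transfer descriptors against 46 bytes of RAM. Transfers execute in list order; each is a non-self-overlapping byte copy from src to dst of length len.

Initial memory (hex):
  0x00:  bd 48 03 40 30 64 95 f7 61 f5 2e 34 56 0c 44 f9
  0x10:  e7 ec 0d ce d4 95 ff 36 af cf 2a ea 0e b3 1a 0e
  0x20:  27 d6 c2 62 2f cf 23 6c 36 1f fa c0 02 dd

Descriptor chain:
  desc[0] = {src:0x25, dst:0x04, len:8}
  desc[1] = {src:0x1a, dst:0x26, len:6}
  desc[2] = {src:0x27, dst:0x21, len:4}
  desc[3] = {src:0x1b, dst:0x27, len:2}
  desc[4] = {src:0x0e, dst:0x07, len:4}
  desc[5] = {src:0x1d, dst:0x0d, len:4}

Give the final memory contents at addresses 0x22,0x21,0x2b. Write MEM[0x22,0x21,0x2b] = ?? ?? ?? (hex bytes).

[0] 0x25->0x04 len=8 : cf 23 6c 36 1f fa c0 02
[1] 0x1a->0x26 len=6 : 2a ea 0e b3 1a 0e
[2] 0x27->0x21 len=4 : ea 0e b3 1a
[3] 0x1b->0x27 len=2 : ea 0e
[4] 0x0e->0x07 len=4 : 44 f9 e7 ec
[5] 0x1d->0x0d len=4 : b3 1a 0e 27
query mem[0x22]=0x0e, mem[0x21]=0xea, mem[0x2b]=0x0e

MEM[0x22,0x21,0x2b] = 0e ea 0e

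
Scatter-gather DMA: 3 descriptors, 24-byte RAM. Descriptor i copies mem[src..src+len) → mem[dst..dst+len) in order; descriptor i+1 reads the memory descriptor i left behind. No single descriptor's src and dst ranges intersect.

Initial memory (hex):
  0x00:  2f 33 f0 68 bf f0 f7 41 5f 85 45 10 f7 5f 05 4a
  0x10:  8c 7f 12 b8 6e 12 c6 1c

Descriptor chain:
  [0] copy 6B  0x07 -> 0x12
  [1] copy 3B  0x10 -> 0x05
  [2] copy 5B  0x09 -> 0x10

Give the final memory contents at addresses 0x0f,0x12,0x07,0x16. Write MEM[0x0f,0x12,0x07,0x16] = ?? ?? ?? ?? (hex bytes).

  after D0: wrote 6B at 0x12 = 415f854510f7
  after D1: wrote 3B at 0x05 = 8c7f41
  after D2: wrote 5B at 0x10 = 854510f75f
query mem[0x0f]=0x4a, mem[0x12]=0x10, mem[0x07]=0x41, mem[0x16]=0x10

MEM[0x0f,0x12,0x07,0x16] = 4a 10 41 10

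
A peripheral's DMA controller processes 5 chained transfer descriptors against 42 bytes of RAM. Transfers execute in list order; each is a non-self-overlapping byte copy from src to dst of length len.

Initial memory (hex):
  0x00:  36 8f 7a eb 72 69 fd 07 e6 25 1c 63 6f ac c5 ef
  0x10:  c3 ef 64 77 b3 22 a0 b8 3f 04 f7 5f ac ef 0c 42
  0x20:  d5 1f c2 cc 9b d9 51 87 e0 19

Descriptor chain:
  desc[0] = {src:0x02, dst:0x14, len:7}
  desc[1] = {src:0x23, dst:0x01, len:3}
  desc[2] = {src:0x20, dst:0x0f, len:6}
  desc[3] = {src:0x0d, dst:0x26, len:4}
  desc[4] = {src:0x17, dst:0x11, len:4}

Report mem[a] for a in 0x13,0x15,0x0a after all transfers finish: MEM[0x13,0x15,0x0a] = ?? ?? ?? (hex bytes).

MEM[0x13,0x15,0x0a] = 07 eb 1c

  after D0: wrote 7B at 0x14 = 7aeb7269fd07e6
  after D1: wrote 3B at 0x01 = cc9bd9
  after D2: wrote 6B at 0x0f = d51fc2cc9bd9
  after D3: wrote 4B at 0x26 = acc5d51f
  after D4: wrote 4B at 0x11 = 69fd07e6
query mem[0x13]=0x07, mem[0x15]=0xeb, mem[0x0a]=0x1c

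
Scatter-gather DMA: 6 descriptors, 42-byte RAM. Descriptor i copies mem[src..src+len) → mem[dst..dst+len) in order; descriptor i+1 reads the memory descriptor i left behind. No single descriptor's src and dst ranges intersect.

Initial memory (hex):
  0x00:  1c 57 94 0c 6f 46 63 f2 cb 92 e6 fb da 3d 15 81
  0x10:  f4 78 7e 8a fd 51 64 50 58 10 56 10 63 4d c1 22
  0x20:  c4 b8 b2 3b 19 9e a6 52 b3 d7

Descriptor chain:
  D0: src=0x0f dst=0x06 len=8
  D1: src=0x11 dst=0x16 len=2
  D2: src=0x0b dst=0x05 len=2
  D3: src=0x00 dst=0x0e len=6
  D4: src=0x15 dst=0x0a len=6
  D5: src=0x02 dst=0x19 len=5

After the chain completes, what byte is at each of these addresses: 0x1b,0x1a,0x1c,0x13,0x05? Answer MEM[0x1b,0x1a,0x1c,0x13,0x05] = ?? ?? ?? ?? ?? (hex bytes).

MEM[0x1b,0x1a,0x1c,0x13,0x05] = 6f 0c fd fd fd

[0] 0x0f->0x06 len=8 : 81 f4 78 7e 8a fd 51 64
[1] 0x11->0x16 len=2 : 78 7e
[2] 0x0b->0x05 len=2 : fd 51
[3] 0x00->0x0e len=6 : 1c 57 94 0c 6f fd
[4] 0x15->0x0a len=6 : 51 78 7e 58 10 56
[5] 0x02->0x19 len=5 : 94 0c 6f fd 51
query mem[0x1b]=0x6f, mem[0x1a]=0x0c, mem[0x1c]=0xfd, mem[0x13]=0xfd, mem[0x05]=0xfd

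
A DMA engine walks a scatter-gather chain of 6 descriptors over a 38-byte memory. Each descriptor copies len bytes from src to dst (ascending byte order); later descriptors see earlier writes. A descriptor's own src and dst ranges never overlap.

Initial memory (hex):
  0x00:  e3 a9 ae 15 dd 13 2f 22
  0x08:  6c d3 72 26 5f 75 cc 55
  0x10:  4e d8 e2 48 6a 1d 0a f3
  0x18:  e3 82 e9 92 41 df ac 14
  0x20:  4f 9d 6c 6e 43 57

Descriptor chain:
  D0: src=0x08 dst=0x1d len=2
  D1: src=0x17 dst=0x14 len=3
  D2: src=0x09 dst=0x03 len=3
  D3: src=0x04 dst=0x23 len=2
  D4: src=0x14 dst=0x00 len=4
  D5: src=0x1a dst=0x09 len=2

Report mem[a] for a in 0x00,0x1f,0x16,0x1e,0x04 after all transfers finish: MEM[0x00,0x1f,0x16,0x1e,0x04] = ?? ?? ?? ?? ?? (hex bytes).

[0] 0x08->0x1d len=2 : 6c d3
[1] 0x17->0x14 len=3 : f3 e3 82
[2] 0x09->0x03 len=3 : d3 72 26
[3] 0x04->0x23 len=2 : 72 26
[4] 0x14->0x00 len=4 : f3 e3 82 f3
[5] 0x1a->0x09 len=2 : e9 92
query mem[0x00]=0xf3, mem[0x1f]=0x14, mem[0x16]=0x82, mem[0x1e]=0xd3, mem[0x04]=0x72

MEM[0x00,0x1f,0x16,0x1e,0x04] = f3 14 82 d3 72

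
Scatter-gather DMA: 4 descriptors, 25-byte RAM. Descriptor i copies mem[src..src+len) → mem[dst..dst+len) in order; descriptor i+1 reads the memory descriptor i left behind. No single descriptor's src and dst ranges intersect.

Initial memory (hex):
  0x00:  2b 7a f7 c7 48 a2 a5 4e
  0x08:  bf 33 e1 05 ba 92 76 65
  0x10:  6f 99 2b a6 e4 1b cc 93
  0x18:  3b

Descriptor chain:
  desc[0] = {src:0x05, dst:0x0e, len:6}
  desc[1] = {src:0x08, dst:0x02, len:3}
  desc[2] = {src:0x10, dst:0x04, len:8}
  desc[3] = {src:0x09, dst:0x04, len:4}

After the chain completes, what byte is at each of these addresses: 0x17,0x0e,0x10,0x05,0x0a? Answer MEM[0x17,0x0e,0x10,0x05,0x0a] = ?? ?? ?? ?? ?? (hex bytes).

MEM[0x17,0x0e,0x10,0x05,0x0a] = 93 a2 4e cc cc

D0: mem[0x0e..0x13] <- [a2 a5 4e bf 33 e1]
D1: mem[0x02..0x04] <- [bf 33 e1]
D2: mem[0x04..0x0b] <- [4e bf 33 e1 e4 1b cc 93]
D3: mem[0x04..0x07] <- [1b cc 93 ba]
query mem[0x17]=0x93, mem[0x0e]=0xa2, mem[0x10]=0x4e, mem[0x05]=0xcc, mem[0x0a]=0xcc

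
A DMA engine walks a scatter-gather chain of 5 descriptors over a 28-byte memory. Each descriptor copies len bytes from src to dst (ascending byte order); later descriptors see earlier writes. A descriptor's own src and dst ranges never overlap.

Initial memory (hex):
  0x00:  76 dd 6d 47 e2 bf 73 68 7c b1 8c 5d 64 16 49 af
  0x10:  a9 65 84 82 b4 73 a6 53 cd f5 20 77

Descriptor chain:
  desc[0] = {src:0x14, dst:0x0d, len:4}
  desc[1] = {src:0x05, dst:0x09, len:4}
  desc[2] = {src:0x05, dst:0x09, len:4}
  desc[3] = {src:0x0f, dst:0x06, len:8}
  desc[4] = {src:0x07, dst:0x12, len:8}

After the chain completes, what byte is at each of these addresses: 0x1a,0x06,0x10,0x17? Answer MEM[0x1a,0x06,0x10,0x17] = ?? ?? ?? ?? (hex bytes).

D0: mem[0x0d..0x10] <- [b4 73 a6 53]
D1: mem[0x09..0x0c] <- [bf 73 68 7c]
D2: mem[0x09..0x0c] <- [bf 73 68 7c]
D3: mem[0x06..0x0d] <- [a6 53 65 84 82 b4 73 a6]
D4: mem[0x12..0x19] <- [53 65 84 82 b4 73 a6 73]
query mem[0x1a]=0x20, mem[0x06]=0xa6, mem[0x10]=0x53, mem[0x17]=0x73

MEM[0x1a,0x06,0x10,0x17] = 20 a6 53 73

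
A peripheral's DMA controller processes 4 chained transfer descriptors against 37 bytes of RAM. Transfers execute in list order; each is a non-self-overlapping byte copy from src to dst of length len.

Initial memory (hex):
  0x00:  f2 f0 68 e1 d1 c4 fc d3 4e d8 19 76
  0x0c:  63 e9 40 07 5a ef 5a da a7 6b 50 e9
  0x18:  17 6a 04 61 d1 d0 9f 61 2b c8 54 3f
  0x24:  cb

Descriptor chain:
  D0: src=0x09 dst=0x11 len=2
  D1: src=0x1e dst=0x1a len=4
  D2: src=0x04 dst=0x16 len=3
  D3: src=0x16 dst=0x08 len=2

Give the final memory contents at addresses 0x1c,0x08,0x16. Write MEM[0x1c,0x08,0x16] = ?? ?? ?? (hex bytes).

MEM[0x1c,0x08,0x16] = 2b d1 d1

  after D0: wrote 2B at 0x11 = d819
  after D1: wrote 4B at 0x1a = 9f612bc8
  after D2: wrote 3B at 0x16 = d1c4fc
  after D3: wrote 2B at 0x08 = d1c4
query mem[0x1c]=0x2b, mem[0x08]=0xd1, mem[0x16]=0xd1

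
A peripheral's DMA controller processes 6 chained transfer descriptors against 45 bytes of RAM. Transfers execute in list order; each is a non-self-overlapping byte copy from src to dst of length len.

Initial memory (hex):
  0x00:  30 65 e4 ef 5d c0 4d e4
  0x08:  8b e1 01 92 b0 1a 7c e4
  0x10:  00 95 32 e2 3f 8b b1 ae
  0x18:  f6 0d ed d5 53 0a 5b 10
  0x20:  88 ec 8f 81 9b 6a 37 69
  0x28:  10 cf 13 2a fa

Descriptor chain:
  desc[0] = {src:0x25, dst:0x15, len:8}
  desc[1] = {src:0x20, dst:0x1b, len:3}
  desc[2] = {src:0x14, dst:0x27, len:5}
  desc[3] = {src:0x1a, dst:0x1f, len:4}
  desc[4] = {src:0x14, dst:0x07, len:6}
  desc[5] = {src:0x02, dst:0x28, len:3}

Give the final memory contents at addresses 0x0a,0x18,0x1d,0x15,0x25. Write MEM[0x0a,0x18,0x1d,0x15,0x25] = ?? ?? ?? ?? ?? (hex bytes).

MEM[0x0a,0x18,0x1d,0x15,0x25] = 69 10 8f 6a 6a

#0 dst[0x15+8] := {0x6a,0x37,0x69,0x10,0xcf,0x13,0x2a,0xfa}
#1 dst[0x1b+3] := {0x88,0xec,0x8f}
#2 dst[0x27+5] := {0x3f,0x6a,0x37,0x69,0x10}
#3 dst[0x1f+4] := {0x13,0x88,0xec,0x8f}
#4 dst[0x07+6] := {0x3f,0x6a,0x37,0x69,0x10,0xcf}
#5 dst[0x28+3] := {0xe4,0xef,0x5d}
query mem[0x0a]=0x69, mem[0x18]=0x10, mem[0x1d]=0x8f, mem[0x15]=0x6a, mem[0x25]=0x6a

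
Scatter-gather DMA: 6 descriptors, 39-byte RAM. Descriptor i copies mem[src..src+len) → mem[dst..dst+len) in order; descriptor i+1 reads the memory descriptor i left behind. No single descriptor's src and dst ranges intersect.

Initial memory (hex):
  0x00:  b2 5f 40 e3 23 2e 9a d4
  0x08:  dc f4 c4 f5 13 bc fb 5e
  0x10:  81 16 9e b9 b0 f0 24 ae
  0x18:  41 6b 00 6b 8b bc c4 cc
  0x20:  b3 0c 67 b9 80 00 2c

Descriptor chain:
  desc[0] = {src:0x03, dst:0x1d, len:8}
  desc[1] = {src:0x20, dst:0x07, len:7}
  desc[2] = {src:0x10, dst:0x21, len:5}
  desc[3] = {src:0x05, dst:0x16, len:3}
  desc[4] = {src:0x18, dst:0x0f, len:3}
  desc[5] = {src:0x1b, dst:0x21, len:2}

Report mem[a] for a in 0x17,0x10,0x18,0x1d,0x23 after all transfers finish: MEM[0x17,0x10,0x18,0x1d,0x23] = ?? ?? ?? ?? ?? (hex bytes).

MEM[0x17,0x10,0x18,0x1d,0x23] = 9a 6b 9a e3 9e

D0: mem[0x1d..0x24] <- [e3 23 2e 9a d4 dc f4 c4]
D1: mem[0x07..0x0d] <- [9a d4 dc f4 c4 00 2c]
D2: mem[0x21..0x25] <- [81 16 9e b9 b0]
D3: mem[0x16..0x18] <- [2e 9a 9a]
D4: mem[0x0f..0x11] <- [9a 6b 00]
D5: mem[0x21..0x22] <- [6b 8b]
query mem[0x17]=0x9a, mem[0x10]=0x6b, mem[0x18]=0x9a, mem[0x1d]=0xe3, mem[0x23]=0x9e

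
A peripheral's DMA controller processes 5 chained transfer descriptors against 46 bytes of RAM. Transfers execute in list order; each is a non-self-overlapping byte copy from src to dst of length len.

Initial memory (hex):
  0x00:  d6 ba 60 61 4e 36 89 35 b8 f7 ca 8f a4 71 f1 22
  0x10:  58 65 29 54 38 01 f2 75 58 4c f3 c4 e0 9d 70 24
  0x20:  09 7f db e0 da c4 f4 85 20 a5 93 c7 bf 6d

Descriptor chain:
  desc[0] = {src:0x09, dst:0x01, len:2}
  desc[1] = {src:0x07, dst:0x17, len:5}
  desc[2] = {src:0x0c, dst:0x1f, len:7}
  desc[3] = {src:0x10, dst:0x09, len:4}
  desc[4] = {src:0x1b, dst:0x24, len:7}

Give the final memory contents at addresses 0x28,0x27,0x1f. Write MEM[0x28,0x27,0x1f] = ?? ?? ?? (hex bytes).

MEM[0x28,0x27,0x1f] = a4 70 a4

D0: mem[0x01..0x02] <- [f7 ca]
D1: mem[0x17..0x1b] <- [35 b8 f7 ca 8f]
D2: mem[0x1f..0x25] <- [a4 71 f1 22 58 65 29]
D3: mem[0x09..0x0c] <- [58 65 29 54]
D4: mem[0x24..0x2a] <- [8f e0 9d 70 a4 71 f1]
query mem[0x28]=0xa4, mem[0x27]=0x70, mem[0x1f]=0xa4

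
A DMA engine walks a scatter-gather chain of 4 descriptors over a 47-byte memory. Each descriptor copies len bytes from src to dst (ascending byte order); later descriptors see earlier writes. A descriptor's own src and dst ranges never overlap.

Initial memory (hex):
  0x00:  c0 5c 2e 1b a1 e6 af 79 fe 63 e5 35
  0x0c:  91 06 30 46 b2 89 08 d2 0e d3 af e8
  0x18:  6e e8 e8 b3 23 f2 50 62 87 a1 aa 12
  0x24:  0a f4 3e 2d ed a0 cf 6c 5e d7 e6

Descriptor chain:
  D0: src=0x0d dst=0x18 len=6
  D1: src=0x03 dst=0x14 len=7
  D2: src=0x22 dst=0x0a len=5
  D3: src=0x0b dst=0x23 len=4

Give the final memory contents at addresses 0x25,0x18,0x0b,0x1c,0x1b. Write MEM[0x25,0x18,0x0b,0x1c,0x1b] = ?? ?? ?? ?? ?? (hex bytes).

[0] 0x0d->0x18 len=6 : 06 30 46 b2 89 08
[1] 0x03->0x14 len=7 : 1b a1 e6 af 79 fe 63
[2] 0x22->0x0a len=5 : aa 12 0a f4 3e
[3] 0x0b->0x23 len=4 : 12 0a f4 3e
query mem[0x25]=0xf4, mem[0x18]=0x79, mem[0x0b]=0x12, mem[0x1c]=0x89, mem[0x1b]=0xb2

MEM[0x25,0x18,0x0b,0x1c,0x1b] = f4 79 12 89 b2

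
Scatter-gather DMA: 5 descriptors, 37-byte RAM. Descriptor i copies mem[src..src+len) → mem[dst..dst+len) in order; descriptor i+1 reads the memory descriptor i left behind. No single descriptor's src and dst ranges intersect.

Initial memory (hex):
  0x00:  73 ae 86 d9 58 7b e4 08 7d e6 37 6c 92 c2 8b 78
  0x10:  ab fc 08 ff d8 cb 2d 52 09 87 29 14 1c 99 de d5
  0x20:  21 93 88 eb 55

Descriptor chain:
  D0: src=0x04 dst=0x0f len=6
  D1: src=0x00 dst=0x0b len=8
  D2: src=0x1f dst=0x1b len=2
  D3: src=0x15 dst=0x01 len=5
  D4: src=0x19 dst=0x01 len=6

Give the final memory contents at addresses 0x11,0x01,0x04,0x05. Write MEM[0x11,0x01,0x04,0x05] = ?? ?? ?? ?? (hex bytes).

MEM[0x11,0x01,0x04,0x05] = e4 87 21 99

D0: mem[0x0f..0x14] <- [58 7b e4 08 7d e6]
D1: mem[0x0b..0x12] <- [73 ae 86 d9 58 7b e4 08]
D2: mem[0x1b..0x1c] <- [d5 21]
D3: mem[0x01..0x05] <- [cb 2d 52 09 87]
D4: mem[0x01..0x06] <- [87 29 d5 21 99 de]
query mem[0x11]=0xe4, mem[0x01]=0x87, mem[0x04]=0x21, mem[0x05]=0x99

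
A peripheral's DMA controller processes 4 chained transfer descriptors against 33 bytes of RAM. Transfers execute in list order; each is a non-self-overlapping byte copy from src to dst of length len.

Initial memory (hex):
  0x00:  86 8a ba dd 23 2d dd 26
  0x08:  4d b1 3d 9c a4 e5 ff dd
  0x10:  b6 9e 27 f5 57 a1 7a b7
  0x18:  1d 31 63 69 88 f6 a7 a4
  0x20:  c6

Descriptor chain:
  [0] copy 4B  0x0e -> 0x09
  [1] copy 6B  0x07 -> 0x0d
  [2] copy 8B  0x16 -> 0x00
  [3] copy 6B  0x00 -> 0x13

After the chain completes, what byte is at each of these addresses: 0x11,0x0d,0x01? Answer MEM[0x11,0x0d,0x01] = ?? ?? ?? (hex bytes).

#0 dst[0x09+4] := {0xff,0xdd,0xb6,0x9e}
#1 dst[0x0d+6] := {0x26,0x4d,0xff,0xdd,0xb6,0x9e}
#2 dst[0x00+8] := {0x7a,0xb7,0x1d,0x31,0x63,0x69,0x88,0xf6}
#3 dst[0x13+6] := {0x7a,0xb7,0x1d,0x31,0x63,0x69}
query mem[0x11]=0xb6, mem[0x0d]=0x26, mem[0x01]=0xb7

MEM[0x11,0x0d,0x01] = b6 26 b7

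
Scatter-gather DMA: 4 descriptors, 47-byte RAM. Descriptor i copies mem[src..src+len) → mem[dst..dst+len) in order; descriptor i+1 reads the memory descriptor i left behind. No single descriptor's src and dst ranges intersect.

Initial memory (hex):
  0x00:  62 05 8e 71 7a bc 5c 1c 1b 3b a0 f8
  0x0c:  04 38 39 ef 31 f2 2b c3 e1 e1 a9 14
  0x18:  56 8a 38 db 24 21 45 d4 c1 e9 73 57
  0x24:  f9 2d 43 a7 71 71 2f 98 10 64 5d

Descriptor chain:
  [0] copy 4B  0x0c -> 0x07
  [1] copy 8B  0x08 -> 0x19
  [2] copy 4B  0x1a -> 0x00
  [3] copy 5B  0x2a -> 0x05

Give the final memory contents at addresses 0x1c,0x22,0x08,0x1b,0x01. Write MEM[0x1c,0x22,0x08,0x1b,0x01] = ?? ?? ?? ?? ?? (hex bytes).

#0 dst[0x07+4] := {0x04,0x38,0x39,0xef}
#1 dst[0x19+8] := {0x38,0x39,0xef,0xf8,0x04,0x38,0x39,0xef}
#2 dst[0x00+4] := {0x39,0xef,0xf8,0x04}
#3 dst[0x05+5] := {0x2f,0x98,0x10,0x64,0x5d}
query mem[0x1c]=0xf8, mem[0x22]=0x73, mem[0x08]=0x64, mem[0x1b]=0xef, mem[0x01]=0xef

MEM[0x1c,0x22,0x08,0x1b,0x01] = f8 73 64 ef ef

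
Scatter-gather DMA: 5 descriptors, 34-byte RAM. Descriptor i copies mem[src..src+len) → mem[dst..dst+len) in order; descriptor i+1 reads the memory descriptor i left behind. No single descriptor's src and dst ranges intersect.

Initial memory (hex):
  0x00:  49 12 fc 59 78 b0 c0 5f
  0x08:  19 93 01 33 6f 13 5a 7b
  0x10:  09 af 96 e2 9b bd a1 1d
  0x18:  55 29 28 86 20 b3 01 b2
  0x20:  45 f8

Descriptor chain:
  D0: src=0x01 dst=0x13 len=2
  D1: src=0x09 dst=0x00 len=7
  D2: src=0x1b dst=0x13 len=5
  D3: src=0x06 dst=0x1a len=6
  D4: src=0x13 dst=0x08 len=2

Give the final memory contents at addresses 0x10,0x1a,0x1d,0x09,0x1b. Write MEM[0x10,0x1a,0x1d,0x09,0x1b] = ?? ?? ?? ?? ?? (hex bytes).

MEM[0x10,0x1a,0x1d,0x09,0x1b] = 09 7b 93 20 5f

  after D0: wrote 2B at 0x13 = 12fc
  after D1: wrote 7B at 0x00 = 9301336f135a7b
  after D2: wrote 5B at 0x13 = 8620b301b2
  after D3: wrote 6B at 0x1a = 7b5f19930133
  after D4: wrote 2B at 0x08 = 8620
query mem[0x10]=0x09, mem[0x1a]=0x7b, mem[0x1d]=0x93, mem[0x09]=0x20, mem[0x1b]=0x5f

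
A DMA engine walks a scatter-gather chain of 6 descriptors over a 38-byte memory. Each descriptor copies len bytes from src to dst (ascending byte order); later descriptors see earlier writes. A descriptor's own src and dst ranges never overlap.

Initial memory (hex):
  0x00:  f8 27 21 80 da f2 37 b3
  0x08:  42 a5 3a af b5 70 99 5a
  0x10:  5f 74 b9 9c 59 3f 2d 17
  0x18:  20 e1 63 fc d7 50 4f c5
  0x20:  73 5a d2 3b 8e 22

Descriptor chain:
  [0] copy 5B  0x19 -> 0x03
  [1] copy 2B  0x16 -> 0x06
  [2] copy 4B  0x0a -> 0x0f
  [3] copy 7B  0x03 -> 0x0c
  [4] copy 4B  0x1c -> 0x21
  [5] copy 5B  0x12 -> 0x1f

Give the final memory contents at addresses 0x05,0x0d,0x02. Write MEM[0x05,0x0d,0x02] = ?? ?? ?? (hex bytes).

D0: mem[0x03..0x07] <- [e1 63 fc d7 50]
D1: mem[0x06..0x07] <- [2d 17]
D2: mem[0x0f..0x12] <- [3a af b5 70]
D3: mem[0x0c..0x12] <- [e1 63 fc 2d 17 42 a5]
D4: mem[0x21..0x24] <- [d7 50 4f c5]
D5: mem[0x1f..0x23] <- [a5 9c 59 3f 2d]
query mem[0x05]=0xfc, mem[0x0d]=0x63, mem[0x02]=0x21

MEM[0x05,0x0d,0x02] = fc 63 21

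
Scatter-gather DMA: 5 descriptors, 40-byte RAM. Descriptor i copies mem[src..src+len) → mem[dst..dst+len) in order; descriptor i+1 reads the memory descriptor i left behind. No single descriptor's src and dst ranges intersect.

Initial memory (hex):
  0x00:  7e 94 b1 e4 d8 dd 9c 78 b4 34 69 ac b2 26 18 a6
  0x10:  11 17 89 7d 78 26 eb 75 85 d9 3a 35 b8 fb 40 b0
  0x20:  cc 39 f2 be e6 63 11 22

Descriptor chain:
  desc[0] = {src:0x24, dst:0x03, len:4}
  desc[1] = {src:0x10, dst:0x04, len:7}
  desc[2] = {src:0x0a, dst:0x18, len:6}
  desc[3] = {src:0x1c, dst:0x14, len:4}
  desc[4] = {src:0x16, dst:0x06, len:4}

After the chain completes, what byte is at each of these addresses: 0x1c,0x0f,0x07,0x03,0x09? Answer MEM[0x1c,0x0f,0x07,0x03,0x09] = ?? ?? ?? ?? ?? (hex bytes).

MEM[0x1c,0x0f,0x07,0x03,0x09] = 18 a6 b0 e6 ac

[0] 0x24->0x03 len=4 : e6 63 11 22
[1] 0x10->0x04 len=7 : 11 17 89 7d 78 26 eb
[2] 0x0a->0x18 len=6 : eb ac b2 26 18 a6
[3] 0x1c->0x14 len=4 : 18 a6 40 b0
[4] 0x16->0x06 len=4 : 40 b0 eb ac
query mem[0x1c]=0x18, mem[0x0f]=0xa6, mem[0x07]=0xb0, mem[0x03]=0xe6, mem[0x09]=0xac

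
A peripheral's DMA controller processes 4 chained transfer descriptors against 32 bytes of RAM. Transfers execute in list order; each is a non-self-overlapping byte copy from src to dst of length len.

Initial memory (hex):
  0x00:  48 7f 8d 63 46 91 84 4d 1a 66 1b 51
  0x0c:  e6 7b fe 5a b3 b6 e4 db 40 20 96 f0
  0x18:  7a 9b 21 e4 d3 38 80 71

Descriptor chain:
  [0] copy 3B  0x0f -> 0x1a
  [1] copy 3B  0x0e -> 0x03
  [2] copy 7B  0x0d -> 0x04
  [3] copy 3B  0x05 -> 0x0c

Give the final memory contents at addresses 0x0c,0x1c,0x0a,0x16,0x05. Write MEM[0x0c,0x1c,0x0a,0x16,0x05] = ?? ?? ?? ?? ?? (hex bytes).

  after D0: wrote 3B at 0x1a = 5ab3b6
  after D1: wrote 3B at 0x03 = fe5ab3
  after D2: wrote 7B at 0x04 = 7bfe5ab3b6e4db
  after D3: wrote 3B at 0x0c = fe5ab3
query mem[0x0c]=0xfe, mem[0x1c]=0xb6, mem[0x0a]=0xdb, mem[0x16]=0x96, mem[0x05]=0xfe

MEM[0x0c,0x1c,0x0a,0x16,0x05] = fe b6 db 96 fe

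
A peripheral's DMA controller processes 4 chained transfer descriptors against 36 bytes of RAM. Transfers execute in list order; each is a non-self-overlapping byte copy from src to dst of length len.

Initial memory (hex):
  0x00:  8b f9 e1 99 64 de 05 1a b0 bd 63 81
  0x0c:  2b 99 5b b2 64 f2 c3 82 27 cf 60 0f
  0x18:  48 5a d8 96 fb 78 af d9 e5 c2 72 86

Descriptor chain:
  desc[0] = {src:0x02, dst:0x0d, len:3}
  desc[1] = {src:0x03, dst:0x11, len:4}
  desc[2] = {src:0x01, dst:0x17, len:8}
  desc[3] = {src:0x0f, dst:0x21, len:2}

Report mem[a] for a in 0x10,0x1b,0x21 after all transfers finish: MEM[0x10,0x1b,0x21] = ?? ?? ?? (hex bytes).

  after D0: wrote 3B at 0x0d = e19964
  after D1: wrote 4B at 0x11 = 9964de05
  after D2: wrote 8B at 0x17 = f9e19964de051ab0
  after D3: wrote 2B at 0x21 = 6464
query mem[0x10]=0x64, mem[0x1b]=0xde, mem[0x21]=0x64

MEM[0x10,0x1b,0x21] = 64 de 64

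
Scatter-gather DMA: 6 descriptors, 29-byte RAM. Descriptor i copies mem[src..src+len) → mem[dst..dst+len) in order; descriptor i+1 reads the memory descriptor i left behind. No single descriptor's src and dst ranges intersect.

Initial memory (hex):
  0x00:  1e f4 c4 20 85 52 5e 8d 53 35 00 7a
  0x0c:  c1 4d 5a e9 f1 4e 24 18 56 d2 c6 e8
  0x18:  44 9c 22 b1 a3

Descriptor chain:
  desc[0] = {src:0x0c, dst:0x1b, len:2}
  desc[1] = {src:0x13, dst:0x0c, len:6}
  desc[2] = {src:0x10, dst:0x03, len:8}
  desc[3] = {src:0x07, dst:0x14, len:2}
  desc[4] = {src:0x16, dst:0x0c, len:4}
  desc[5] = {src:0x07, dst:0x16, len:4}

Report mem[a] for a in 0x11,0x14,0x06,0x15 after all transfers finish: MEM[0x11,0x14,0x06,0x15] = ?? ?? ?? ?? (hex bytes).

MEM[0x11,0x14,0x06,0x15] = 44 56 18 d2

[0] 0x0c->0x1b len=2 : c1 4d
[1] 0x13->0x0c len=6 : 18 56 d2 c6 e8 44
[2] 0x10->0x03 len=8 : e8 44 24 18 56 d2 c6 e8
[3] 0x07->0x14 len=2 : 56 d2
[4] 0x16->0x0c len=4 : c6 e8 44 9c
[5] 0x07->0x16 len=4 : 56 d2 c6 e8
query mem[0x11]=0x44, mem[0x14]=0x56, mem[0x06]=0x18, mem[0x15]=0xd2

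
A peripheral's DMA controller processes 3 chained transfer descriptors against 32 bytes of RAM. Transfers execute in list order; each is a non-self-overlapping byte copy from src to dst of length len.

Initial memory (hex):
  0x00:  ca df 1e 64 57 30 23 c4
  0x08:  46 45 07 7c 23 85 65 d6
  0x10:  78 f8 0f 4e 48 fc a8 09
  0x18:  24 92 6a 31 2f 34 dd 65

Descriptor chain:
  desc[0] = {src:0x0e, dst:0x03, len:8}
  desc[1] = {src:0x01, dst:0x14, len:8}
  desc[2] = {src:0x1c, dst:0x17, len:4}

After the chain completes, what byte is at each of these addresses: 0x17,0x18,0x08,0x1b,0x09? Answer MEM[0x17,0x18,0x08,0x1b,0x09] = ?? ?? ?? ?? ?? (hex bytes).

[0] 0x0e->0x03 len=8 : 65 d6 78 f8 0f 4e 48 fc
[1] 0x01->0x14 len=8 : df 1e 65 d6 78 f8 0f 4e
[2] 0x1c->0x17 len=4 : 2f 34 dd 65
query mem[0x17]=0x2f, mem[0x18]=0x34, mem[0x08]=0x4e, mem[0x1b]=0x4e, mem[0x09]=0x48

MEM[0x17,0x18,0x08,0x1b,0x09] = 2f 34 4e 4e 48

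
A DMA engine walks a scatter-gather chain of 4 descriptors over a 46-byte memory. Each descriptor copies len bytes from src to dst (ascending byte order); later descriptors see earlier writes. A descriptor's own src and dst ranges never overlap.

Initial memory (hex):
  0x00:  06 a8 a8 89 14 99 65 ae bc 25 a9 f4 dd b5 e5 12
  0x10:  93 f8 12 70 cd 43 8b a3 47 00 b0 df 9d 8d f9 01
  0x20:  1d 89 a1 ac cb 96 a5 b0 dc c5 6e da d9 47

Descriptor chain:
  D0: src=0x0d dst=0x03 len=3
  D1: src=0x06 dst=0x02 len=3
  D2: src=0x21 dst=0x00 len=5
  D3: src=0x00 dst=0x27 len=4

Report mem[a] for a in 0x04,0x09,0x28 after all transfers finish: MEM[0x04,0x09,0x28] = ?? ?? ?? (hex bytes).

MEM[0x04,0x09,0x28] = 96 25 a1

#0 dst[0x03+3] := {0xb5,0xe5,0x12}
#1 dst[0x02+3] := {0x65,0xae,0xbc}
#2 dst[0x00+5] := {0x89,0xa1,0xac,0xcb,0x96}
#3 dst[0x27+4] := {0x89,0xa1,0xac,0xcb}
query mem[0x04]=0x96, mem[0x09]=0x25, mem[0x28]=0xa1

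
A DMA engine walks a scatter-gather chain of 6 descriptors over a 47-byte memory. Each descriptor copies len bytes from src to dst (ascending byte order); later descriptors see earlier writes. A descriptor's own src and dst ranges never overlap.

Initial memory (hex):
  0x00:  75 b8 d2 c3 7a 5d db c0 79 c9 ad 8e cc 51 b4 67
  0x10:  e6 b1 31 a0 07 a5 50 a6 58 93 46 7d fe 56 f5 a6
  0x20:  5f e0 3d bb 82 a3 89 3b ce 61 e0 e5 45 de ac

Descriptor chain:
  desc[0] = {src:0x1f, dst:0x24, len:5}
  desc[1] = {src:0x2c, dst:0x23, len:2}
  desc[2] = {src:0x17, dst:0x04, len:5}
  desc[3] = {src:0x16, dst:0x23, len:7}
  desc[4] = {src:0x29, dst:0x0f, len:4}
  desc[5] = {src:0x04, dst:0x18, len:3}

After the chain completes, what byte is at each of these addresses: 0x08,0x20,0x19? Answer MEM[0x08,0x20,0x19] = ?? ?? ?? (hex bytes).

MEM[0x08,0x20,0x19] = 7d 5f 58

  after D0: wrote 5B at 0x24 = a65fe03dbb
  after D1: wrote 2B at 0x23 = 45de
  after D2: wrote 5B at 0x04 = a65893467d
  after D3: wrote 7B at 0x23 = 50a65893467dfe
  after D4: wrote 4B at 0x0f = fee0e545
  after D5: wrote 3B at 0x18 = a65893
query mem[0x08]=0x7d, mem[0x20]=0x5f, mem[0x19]=0x58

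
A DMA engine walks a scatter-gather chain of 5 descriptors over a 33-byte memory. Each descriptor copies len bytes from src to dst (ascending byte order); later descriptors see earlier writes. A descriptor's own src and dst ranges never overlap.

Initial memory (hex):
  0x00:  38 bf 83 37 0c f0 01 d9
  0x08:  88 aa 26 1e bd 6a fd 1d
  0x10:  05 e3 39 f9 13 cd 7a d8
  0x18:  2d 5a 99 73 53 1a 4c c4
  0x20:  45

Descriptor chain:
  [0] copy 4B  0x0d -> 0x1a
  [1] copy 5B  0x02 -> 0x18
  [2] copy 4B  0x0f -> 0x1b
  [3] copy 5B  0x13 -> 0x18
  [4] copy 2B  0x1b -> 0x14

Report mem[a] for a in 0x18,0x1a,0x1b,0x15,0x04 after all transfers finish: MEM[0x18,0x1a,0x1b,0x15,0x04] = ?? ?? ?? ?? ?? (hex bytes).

#0 dst[0x1a+4] := {0x6a,0xfd,0x1d,0x05}
#1 dst[0x18+5] := {0x83,0x37,0x0c,0xf0,0x01}
#2 dst[0x1b+4] := {0x1d,0x05,0xe3,0x39}
#3 dst[0x18+5] := {0xf9,0x13,0xcd,0x7a,0xd8}
#4 dst[0x14+2] := {0x7a,0xd8}
query mem[0x18]=0xf9, mem[0x1a]=0xcd, mem[0x1b]=0x7a, mem[0x15]=0xd8, mem[0x04]=0x0c

MEM[0x18,0x1a,0x1b,0x15,0x04] = f9 cd 7a d8 0c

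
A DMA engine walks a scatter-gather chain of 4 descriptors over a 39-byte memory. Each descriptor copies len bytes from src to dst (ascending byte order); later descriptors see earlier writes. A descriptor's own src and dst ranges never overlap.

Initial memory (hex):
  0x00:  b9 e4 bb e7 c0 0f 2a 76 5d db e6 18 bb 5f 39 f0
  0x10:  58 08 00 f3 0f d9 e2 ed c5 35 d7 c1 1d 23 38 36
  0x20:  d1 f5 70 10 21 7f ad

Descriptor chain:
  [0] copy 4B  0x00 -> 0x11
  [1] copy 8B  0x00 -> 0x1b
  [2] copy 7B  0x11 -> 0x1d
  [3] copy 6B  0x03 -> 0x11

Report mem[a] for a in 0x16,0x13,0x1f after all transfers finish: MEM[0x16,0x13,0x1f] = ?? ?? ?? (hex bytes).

#0 dst[0x11+4] := {0xb9,0xe4,0xbb,0xe7}
#1 dst[0x1b+8] := {0xb9,0xe4,0xbb,0xe7,0xc0,0x0f,0x2a,0x76}
#2 dst[0x1d+7] := {0xb9,0xe4,0xbb,0xe7,0xd9,0xe2,0xed}
#3 dst[0x11+6] := {0xe7,0xc0,0x0f,0x2a,0x76,0x5d}
query mem[0x16]=0x5d, mem[0x13]=0x0f, mem[0x1f]=0xbb

MEM[0x16,0x13,0x1f] = 5d 0f bb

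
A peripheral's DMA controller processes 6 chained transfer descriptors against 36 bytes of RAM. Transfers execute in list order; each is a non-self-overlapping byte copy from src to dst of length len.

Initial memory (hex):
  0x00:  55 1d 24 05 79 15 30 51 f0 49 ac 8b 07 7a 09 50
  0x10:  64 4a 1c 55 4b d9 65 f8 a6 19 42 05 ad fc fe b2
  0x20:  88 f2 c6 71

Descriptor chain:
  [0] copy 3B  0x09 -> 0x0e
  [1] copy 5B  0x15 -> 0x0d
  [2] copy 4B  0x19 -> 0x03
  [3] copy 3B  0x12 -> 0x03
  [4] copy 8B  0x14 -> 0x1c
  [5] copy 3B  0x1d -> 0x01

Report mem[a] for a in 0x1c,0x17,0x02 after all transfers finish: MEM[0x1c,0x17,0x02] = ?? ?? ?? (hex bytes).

MEM[0x1c,0x17,0x02] = 4b f8 65

D0: mem[0x0e..0x10] <- [49 ac 8b]
D1: mem[0x0d..0x11] <- [d9 65 f8 a6 19]
D2: mem[0x03..0x06] <- [19 42 05 ad]
D3: mem[0x03..0x05] <- [1c 55 4b]
D4: mem[0x1c..0x23] <- [4b d9 65 f8 a6 19 42 05]
D5: mem[0x01..0x03] <- [d9 65 f8]
query mem[0x1c]=0x4b, mem[0x17]=0xf8, mem[0x02]=0x65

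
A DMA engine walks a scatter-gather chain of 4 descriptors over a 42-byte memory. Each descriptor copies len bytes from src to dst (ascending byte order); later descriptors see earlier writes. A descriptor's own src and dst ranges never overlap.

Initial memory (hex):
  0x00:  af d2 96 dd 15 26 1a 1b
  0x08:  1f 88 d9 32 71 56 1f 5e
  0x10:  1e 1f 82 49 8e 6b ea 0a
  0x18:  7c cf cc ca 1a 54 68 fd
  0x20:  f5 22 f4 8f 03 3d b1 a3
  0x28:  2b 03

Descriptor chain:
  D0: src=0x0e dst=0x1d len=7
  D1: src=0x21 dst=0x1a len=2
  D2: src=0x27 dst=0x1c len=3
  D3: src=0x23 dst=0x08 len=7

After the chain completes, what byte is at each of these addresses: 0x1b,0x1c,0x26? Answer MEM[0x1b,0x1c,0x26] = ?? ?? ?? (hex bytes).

#0 dst[0x1d+7] := {0x1f,0x5e,0x1e,0x1f,0x82,0x49,0x8e}
#1 dst[0x1a+2] := {0x82,0x49}
#2 dst[0x1c+3] := {0xa3,0x2b,0x03}
#3 dst[0x08+7] := {0x8e,0x03,0x3d,0xb1,0xa3,0x2b,0x03}
query mem[0x1b]=0x49, mem[0x1c]=0xa3, mem[0x26]=0xb1

MEM[0x1b,0x1c,0x26] = 49 a3 b1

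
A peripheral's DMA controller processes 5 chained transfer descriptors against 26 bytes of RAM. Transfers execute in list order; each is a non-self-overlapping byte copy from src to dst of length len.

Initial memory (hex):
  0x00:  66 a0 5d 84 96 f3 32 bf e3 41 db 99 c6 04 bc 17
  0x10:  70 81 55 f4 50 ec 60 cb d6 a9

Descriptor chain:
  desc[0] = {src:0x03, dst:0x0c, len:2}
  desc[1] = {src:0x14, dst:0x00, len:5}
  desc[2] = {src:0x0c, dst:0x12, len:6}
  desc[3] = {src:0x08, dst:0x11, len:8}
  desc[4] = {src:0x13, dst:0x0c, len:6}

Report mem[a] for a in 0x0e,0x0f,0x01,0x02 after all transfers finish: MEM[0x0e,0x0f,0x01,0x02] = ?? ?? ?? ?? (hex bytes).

  after D0: wrote 2B at 0x0c = 8496
  after D1: wrote 5B at 0x00 = 50ec60cbd6
  after D2: wrote 6B at 0x12 = 8496bc177081
  after D3: wrote 8B at 0x11 = e341db998496bc17
  after D4: wrote 6B at 0x0c = db998496bc17
query mem[0x0e]=0x84, mem[0x0f]=0x96, mem[0x01]=0xec, mem[0x02]=0x60

MEM[0x0e,0x0f,0x01,0x02] = 84 96 ec 60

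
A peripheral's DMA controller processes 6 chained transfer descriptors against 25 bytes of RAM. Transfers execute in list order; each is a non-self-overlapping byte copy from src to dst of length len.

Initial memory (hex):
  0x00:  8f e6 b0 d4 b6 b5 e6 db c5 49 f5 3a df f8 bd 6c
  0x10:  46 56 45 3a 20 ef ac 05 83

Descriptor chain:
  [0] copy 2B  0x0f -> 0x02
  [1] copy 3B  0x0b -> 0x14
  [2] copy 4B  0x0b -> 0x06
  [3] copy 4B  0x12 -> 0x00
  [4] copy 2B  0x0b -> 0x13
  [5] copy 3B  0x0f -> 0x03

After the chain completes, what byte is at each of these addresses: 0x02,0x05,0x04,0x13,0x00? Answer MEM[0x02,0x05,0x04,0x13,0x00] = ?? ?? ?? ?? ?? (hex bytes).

[0] 0x0f->0x02 len=2 : 6c 46
[1] 0x0b->0x14 len=3 : 3a df f8
[2] 0x0b->0x06 len=4 : 3a df f8 bd
[3] 0x12->0x00 len=4 : 45 3a 3a df
[4] 0x0b->0x13 len=2 : 3a df
[5] 0x0f->0x03 len=3 : 6c 46 56
query mem[0x02]=0x3a, mem[0x05]=0x56, mem[0x04]=0x46, mem[0x13]=0x3a, mem[0x00]=0x45

MEM[0x02,0x05,0x04,0x13,0x00] = 3a 56 46 3a 45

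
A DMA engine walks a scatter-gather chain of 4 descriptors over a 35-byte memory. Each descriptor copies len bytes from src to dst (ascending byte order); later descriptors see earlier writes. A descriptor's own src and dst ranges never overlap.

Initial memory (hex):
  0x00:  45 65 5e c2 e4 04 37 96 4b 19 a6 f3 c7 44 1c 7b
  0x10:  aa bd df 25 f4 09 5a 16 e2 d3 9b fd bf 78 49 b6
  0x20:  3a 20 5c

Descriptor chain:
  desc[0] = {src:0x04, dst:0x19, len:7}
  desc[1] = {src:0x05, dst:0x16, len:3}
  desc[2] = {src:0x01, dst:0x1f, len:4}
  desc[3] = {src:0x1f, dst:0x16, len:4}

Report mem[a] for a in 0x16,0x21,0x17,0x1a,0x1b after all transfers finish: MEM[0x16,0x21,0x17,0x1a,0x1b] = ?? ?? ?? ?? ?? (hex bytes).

  after D0: wrote 7B at 0x19 = e40437964b19a6
  after D1: wrote 3B at 0x16 = 043796
  after D2: wrote 4B at 0x1f = 655ec2e4
  after D3: wrote 4B at 0x16 = 655ec2e4
query mem[0x16]=0x65, mem[0x21]=0xc2, mem[0x17]=0x5e, mem[0x1a]=0x04, mem[0x1b]=0x37

MEM[0x16,0x21,0x17,0x1a,0x1b] = 65 c2 5e 04 37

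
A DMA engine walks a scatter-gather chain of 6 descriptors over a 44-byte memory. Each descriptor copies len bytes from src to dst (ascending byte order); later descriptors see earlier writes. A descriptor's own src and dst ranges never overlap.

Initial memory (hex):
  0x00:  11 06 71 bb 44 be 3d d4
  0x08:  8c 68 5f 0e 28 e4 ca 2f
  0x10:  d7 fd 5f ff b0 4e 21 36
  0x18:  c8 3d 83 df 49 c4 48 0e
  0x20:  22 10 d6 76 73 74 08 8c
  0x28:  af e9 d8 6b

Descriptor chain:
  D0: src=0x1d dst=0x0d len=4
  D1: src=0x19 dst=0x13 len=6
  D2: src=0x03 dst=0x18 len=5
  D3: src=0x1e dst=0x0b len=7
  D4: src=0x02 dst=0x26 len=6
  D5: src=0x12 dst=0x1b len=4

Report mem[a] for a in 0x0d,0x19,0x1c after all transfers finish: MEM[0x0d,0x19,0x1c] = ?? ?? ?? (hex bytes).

#0 dst[0x0d+4] := {0xc4,0x48,0x0e,0x22}
#1 dst[0x13+6] := {0x3d,0x83,0xdf,0x49,0xc4,0x48}
#2 dst[0x18+5] := {0xbb,0x44,0xbe,0x3d,0xd4}
#3 dst[0x0b+7] := {0x48,0x0e,0x22,0x10,0xd6,0x76,0x73}
#4 dst[0x26+6] := {0x71,0xbb,0x44,0xbe,0x3d,0xd4}
#5 dst[0x1b+4] := {0x5f,0x3d,0x83,0xdf}
query mem[0x0d]=0x22, mem[0x19]=0x44, mem[0x1c]=0x3d

MEM[0x0d,0x19,0x1c] = 22 44 3d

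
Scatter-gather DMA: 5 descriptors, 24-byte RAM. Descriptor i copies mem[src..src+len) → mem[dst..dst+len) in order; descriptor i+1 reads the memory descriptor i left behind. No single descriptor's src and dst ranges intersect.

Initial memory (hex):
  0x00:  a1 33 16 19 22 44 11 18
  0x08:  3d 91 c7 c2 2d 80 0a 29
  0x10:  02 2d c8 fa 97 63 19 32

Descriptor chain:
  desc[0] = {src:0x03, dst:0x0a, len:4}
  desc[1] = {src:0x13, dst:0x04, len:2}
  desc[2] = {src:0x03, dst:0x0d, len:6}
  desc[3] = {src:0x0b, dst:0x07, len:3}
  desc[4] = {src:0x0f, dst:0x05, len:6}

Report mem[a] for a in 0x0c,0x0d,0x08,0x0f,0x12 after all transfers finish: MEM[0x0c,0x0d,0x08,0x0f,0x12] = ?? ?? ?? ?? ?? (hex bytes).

#0 dst[0x0a+4] := {0x19,0x22,0x44,0x11}
#1 dst[0x04+2] := {0xfa,0x97}
#2 dst[0x0d+6] := {0x19,0xfa,0x97,0x11,0x18,0x3d}
#3 dst[0x07+3] := {0x22,0x44,0x19}
#4 dst[0x05+6] := {0x97,0x11,0x18,0x3d,0xfa,0x97}
query mem[0x0c]=0x44, mem[0x0d]=0x19, mem[0x08]=0x3d, mem[0x0f]=0x97, mem[0x12]=0x3d

MEM[0x0c,0x0d,0x08,0x0f,0x12] = 44 19 3d 97 3d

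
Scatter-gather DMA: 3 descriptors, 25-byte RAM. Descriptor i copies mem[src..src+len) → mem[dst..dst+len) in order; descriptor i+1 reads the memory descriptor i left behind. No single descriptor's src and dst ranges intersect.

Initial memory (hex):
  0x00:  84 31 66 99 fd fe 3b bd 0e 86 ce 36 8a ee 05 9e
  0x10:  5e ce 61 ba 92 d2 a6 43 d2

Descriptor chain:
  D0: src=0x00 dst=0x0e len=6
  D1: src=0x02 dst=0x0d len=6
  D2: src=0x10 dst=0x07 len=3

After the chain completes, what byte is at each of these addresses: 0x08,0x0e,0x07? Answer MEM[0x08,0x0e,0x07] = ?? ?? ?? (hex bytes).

MEM[0x08,0x0e,0x07] = 3b 99 fe

  after D0: wrote 6B at 0x0e = 84316699fdfe
  after D1: wrote 6B at 0x0d = 6699fdfe3bbd
  after D2: wrote 3B at 0x07 = fe3bbd
query mem[0x08]=0x3b, mem[0x0e]=0x99, mem[0x07]=0xfe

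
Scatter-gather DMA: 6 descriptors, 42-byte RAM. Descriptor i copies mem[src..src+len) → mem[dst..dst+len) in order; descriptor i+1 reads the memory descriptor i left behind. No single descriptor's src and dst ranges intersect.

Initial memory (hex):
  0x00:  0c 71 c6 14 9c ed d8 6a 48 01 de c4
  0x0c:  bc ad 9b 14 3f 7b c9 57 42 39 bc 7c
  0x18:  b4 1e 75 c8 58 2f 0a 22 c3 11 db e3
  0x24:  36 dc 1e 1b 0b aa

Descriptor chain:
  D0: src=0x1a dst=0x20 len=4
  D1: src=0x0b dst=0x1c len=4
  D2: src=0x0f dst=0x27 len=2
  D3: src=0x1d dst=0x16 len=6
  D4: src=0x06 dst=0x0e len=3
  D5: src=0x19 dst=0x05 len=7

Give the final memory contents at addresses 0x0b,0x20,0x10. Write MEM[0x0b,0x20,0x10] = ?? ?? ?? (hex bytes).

MEM[0x0b,0x20,0x10] = 9b 75 48

[0] 0x1a->0x20 len=4 : 75 c8 58 2f
[1] 0x0b->0x1c len=4 : c4 bc ad 9b
[2] 0x0f->0x27 len=2 : 14 3f
[3] 0x1d->0x16 len=6 : bc ad 9b 75 c8 58
[4] 0x06->0x0e len=3 : d8 6a 48
[5] 0x19->0x05 len=7 : 75 c8 58 c4 bc ad 9b
query mem[0x0b]=0x9b, mem[0x20]=0x75, mem[0x10]=0x48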